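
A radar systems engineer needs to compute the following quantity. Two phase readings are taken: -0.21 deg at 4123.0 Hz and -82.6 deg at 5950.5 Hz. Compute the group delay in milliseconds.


Group delay from phase difference:
tau = -d(phi)/d(omega)
d(phi) = -82.39 deg = -1.437977 rad
d(omega) = 2*pi*(5950.5 - 4123.0) = 11482.5211 rad/s
tau = -(-1.437977) / 11482.5211
    = 0.1252 ms

0.1252 ms


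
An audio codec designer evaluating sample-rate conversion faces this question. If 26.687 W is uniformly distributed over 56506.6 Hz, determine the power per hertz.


Power spectral density:
PSD = P / BW
    = 26.687 / 56506.6
    = 0.00047228 W/Hz

0.00047228 W/Hz


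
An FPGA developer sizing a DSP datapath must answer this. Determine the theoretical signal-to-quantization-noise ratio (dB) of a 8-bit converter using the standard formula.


Theoretical SNR for a full-scale sinusoid:
SNR = 6.02 * N + 1.76
    = 6.02 * 8 + 1.76
    = 48.16 + 1.76
    = 49.92 dB

49.92 dB


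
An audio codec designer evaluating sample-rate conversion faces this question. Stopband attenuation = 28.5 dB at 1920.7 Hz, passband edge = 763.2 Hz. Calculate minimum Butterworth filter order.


Butterworth filter order formula:
n = log10(10^(A/10) - 1) / (2 * log10(f_stop/f_pass))
10^(28.5/10) - 1 = 706.9458
f_stop/f_pass = 1920.7 / 763.2 = 2.5166
n = 3.5544 -> ceil = 4

4


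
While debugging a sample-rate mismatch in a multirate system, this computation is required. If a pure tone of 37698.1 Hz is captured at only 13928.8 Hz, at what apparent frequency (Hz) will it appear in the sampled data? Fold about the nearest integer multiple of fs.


Compute the nearest integer multiple of fs to the signal:
n = round(37698.1 / 13928.8) = 3
f_alias = |37698.1 - 3 * 13928.8|
        = |37698.1 - 41786.4|
        = 4088.3 Hz

4088.3


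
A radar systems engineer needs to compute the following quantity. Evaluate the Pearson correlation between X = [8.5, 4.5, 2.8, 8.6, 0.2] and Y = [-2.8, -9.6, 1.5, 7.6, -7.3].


Pearson correlation coefficient (population):
r = cov(X,Y) / (std(X) * std(Y))
Mean X = 4.92, Mean Y = -2.12
Cov(X,Y) = 10.6504
Std(X) = 3.265211, Std(Y) = 6.177831
r = 0.528

0.528


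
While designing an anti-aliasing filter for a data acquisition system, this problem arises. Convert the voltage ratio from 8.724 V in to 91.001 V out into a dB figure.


Voltage gain in dB:
G = 20 * log10(Vout / Vin)
  = 20 * log10(91.001 / 8.724)
  = 20 * log10(10.43111)
  = 20 * 1.018331
  = 20.37 dB

20.37 dB


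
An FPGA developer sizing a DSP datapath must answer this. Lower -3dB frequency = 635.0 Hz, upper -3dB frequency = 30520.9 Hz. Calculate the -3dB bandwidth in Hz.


Bandwidth is the difference of -3dB frequencies:
BW = f_high - f_low
   = 30520.9 - 635.0
   = 29885.9 Hz

29885.9 Hz


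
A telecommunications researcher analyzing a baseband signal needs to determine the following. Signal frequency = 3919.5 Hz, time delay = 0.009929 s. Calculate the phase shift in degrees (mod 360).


Phase shift from frequency and time delay:
phi = 360 * f * t_delay
    = 360 * 3919.5 * 0.009929
    = 14010.02 degrees
    mod 360 = 330.02 degrees

330.02 degrees


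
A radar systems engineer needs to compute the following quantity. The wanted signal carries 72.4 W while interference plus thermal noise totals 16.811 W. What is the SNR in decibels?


SNR in decibels:
SNR = 10 * log10(Ps / Pn)
    = 10 * log10(72.4 / 16.811)
    = 10 * log10(4.3067)
    = 10 * 0.6341
    = 6.34 dB

6.34 dB


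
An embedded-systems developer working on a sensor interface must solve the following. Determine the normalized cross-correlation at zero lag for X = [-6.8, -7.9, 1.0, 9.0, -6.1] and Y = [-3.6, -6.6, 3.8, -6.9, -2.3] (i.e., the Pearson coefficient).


Pearson correlation coefficient (population):
r = cov(X,Y) / (std(X) * std(Y))
Mean X = -2.16, Mean Y = -3.12
Cov(X,Y) = -0.2692
Std(X) = 6.395811, Std(Y) = 3.877834
r = -0.0109

-0.0109


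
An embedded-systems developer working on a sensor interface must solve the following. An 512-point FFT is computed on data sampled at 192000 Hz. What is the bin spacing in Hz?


DFT frequency resolution:
df = fs / N
   = 192000 / 512
   = 375.0 Hz

375.0 Hz


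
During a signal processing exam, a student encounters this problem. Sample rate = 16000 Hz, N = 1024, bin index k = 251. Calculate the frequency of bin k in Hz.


Frequency of DFT bin k:
f_k = k * fs / N
    = 251 * 16000 / 1024
    = 4016000 / 1024
    = 3921.875 Hz

3921.875 Hz


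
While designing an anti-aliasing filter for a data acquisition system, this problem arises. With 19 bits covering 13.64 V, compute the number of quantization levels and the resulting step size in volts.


Step 1 — number of quantization levels:
L = 2^N = 2^19 = 524288

Step 2 — LSB step size:
delta = Vfs / L
      = 13.64 / 524288
      = 2.602e-05 V

Levels = 524288; step size = 2.602e-05 V


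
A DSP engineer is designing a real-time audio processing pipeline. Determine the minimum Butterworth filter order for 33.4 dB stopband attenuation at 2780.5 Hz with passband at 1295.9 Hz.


Butterworth filter order formula:
n = log10(10^(A/10) - 1) / (2 * log10(f_stop/f_pass))
10^(33.4/10) - 1 = 2186.7616
f_stop/f_pass = 2780.5 / 1295.9 = 2.1456
n = 5.0366 -> ceil = 6

6


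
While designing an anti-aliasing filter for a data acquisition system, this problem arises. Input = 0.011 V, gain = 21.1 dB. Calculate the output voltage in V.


Output voltage from dB gain:
V_out = V_in * 10^(gain_dB / 20)
      = 0.011 * 10^(21.1 / 20)
      = 0.011 * 11.350108
      = 0.1249 V

0.1249 V


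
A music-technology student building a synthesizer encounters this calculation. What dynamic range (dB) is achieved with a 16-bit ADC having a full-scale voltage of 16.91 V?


Dynamic range from full-scale to LSB:
V_min = V_max / 2^bits = 16.91 / 2^16
DR = 20 * log10(V_max / V_min)
   = 20 * log10(2^16)
   = 20 * 16 * log10(2)
   = 96.33 dB

96.33 dB


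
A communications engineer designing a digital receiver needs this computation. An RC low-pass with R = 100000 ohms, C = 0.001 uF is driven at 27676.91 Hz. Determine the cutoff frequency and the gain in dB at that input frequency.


Step 1 — cutoff frequency:
fc = 1 / (2*pi*R*C)
C = 0.001 uF = 1e-09 F
fc = 1 / (2*pi*100000*1e-09)
   = 1591.549 Hz

Step 2 — magnitude at f = 27676.91 Hz:
|H(f)| = 1 / sqrt(1 + (f/fc)^2)
f/fc = 27676.91 / 1591.549 = 17.38992
|H| = 1 / sqrt(1 + 302.409318) = 0.0574097
|H|_dB = 20*log10(0.0574097) = -24.82 dB

fc = 1591.549 Hz; |H(27676.91 Hz)| = -24.82 dB


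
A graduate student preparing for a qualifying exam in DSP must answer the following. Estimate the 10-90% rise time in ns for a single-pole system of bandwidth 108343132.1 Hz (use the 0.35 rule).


Rise time from bandwidth relationship:
tr = 0.35 / BW
   = 0.35 / 108343132.1
   = 3.230477034e-09 s
   = 3.2305 ns

3.2305 ns


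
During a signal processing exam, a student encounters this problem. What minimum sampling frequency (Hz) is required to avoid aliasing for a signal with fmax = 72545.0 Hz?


The Nyquist rate is twice the maximum frequency component.
fs_min = 2 * fmax
      = 2 * 72545.0
      = 145090.0 Hz

145090.0


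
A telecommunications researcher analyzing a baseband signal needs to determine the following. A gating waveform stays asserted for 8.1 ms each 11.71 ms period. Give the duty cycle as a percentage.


Duty cycle as a percentage:
DC = (t_on / T) * 100
   = (8.1 / 11.71) * 100
   = 0.691716 * 100
   = 69.17 %

69.17 %


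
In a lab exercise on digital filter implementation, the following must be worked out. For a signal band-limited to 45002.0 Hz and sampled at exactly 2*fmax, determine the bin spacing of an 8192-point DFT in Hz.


Step 1 — Nyquist sampling rate:
fs = 2 * fmax = 2 * 45002.0 = 90004.0 Hz

Step 2 — DFT bin spacing:
df = fs / N = 90004.0 / 8192 = 10.9868 Hz

10.9868 Hz


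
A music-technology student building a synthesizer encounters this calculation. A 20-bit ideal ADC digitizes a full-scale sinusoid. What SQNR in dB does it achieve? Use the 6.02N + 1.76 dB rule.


Theoretical SNR for a full-scale sinusoid:
SNR = 6.02 * N + 1.76
    = 6.02 * 20 + 1.76
    = 120.4 + 1.76
    = 122.16 dB

122.16 dB


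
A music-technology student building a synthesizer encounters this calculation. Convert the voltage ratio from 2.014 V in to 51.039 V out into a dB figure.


Voltage gain in dB:
G = 20 * log10(Vout / Vin)
  = 20 * log10(51.039 / 2.014)
  = 20 * log10(25.342105)
  = 20 * 1.403843
  = 28.08 dB

28.08 dB


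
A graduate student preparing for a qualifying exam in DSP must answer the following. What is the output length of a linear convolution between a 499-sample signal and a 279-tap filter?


Linear convolution output length:
L = N + M - 1
  = 499 + 279 - 1
  = 777 samples

777


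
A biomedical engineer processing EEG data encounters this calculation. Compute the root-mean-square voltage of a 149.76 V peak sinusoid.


RMS voltage for a sinusoidal waveform:
V_rms = V_peak / sqrt(2)
      = 149.76 / 1.414214
      = 105.896 V

105.896 V


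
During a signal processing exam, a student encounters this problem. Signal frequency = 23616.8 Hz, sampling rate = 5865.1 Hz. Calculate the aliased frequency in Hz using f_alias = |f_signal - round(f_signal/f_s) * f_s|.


Compute the nearest integer multiple of fs to the signal:
n = round(23616.8 / 5865.1) = 4
f_alias = |23616.8 - 4 * 5865.1|
        = |23616.8 - 23460.4|
        = 156.4 Hz

156.4


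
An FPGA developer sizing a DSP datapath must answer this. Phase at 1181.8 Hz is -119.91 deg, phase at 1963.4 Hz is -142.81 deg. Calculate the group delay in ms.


Group delay from phase difference:
tau = -d(phi)/d(omega)
d(phi) = -22.9 deg = -0.39968 rad
d(omega) = 2*pi*(1963.4 - 1181.8) = 4910.9376 rad/s
tau = -(-0.39968) / 4910.9376
    = 0.0814 ms

0.0814 ms


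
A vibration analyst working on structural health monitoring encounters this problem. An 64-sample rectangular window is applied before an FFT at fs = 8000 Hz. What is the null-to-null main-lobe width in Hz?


Main lobe width for a rectangular window:
Width = 2 * fs / N
      = 2 * 8000 / 64
      = 16000 / 64
      = 250.0 Hz

250.0 Hz


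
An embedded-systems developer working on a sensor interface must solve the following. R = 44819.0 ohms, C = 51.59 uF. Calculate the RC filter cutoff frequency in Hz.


Cutoff frequency of a first-order RC filter:
fc = 1 / (2 * pi * R * C)
C = 51.59 uF = 5.159e-05 F
fc = 1 / (2 * pi * 44819.0 * 5.159e-05)
   = 1 / 14.528057784953
   = 0.068832 Hz

0.068832 Hz


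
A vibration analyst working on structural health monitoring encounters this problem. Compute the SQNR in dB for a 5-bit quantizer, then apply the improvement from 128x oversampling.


Step 1 — baseline SQNR at Nyquist:
SQNR_base = 6.02*N + 1.76
          = 6.02*5 + 1.76
          = 31.86 dB

Step 2 — oversampling processing gain:
G = 10*log10(OSR) = 10*log10(128) = 21.07 dB

Step 3 — total:
SQNR_total = 31.86 + 21.07 = 52.93 dB

Base SQNR = 31.86 dB; oversampled SQNR = 52.93 dB


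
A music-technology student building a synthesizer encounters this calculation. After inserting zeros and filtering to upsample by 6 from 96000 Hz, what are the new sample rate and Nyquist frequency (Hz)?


Step 1 — output sample rate after interpolation by L:
fs_out = L * fs_in = 6 * 96000 = 576000 Hz

Step 2 — Nyquist frequency of the output stream:
f_Nyq = fs_out / 2 = 576000 / 2 = 288000.0 Hz

fs_out = 576000 Hz; f_Nyquist = 288000.0 Hz


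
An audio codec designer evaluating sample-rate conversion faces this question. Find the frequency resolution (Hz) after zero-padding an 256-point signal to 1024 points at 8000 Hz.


Frequency resolution after zero-padding:
N_padded = 256 * 4 = 1024
df = fs / N_padded
   = 8000 / 1024
   = 7.8125 Hz

7.8125 Hz


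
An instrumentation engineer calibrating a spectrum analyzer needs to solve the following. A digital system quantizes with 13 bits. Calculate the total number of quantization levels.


Number of quantization levels = 2^N
= 2^13
= 8192

8192


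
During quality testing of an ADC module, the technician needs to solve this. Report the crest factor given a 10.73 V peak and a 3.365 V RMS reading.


Crest factor is the ratio of peak to RMS:
CF = V_peak / V_rms
   = 10.73 / 3.365
   = 3.1887

3.1887


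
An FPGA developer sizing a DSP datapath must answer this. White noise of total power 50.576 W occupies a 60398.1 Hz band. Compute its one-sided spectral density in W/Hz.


Power spectral density:
PSD = P / BW
    = 50.576 / 60398.1
    = 0.00083738 W/Hz

0.00083738 W/Hz


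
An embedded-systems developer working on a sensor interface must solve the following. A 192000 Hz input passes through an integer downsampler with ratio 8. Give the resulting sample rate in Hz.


Decimation reduces the sample rate:
fs_out = fs_in / M
       = 192000 / 8
       = 24000.0 Hz

24000.0 Hz


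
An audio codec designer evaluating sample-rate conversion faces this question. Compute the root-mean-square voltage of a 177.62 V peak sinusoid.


RMS voltage for a sinusoidal waveform:
V_rms = V_peak / sqrt(2)
      = 177.62 / 1.414214
      = 125.596 V

125.596 V


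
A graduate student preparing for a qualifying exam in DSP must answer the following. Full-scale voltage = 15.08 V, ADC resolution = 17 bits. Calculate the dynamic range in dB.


Dynamic range from full-scale to LSB:
V_min = V_max / 2^bits = 15.08 / 2^17
DR = 20 * log10(V_max / V_min)
   = 20 * log10(2^17)
   = 20 * 17 * log10(2)
   = 102.35 dB

102.35 dB


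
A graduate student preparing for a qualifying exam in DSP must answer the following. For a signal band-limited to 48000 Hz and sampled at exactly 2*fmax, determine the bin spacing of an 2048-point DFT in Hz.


Step 1 — Nyquist sampling rate:
fs = 2 * fmax = 2 * 48000 = 96000 Hz

Step 2 — DFT bin spacing:
df = fs / N = 96000 / 2048 = 46.875 Hz

46.875 Hz


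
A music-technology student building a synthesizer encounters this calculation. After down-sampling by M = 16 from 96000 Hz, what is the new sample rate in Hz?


Decimation reduces the sample rate:
fs_out = fs_in / M
       = 96000 / 16
       = 6000.0 Hz

6000.0 Hz


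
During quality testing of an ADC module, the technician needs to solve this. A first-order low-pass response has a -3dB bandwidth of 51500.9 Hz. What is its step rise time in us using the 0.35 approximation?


Rise time from bandwidth relationship:
tr = 0.35 / BW
   = 0.35 / 51500.9
   = 6.79599774e-06 s
   = 6.796 us

6.796 us


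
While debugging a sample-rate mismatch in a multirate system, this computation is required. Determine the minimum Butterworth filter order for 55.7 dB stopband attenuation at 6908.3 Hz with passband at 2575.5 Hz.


Butterworth filter order formula:
n = log10(10^(A/10) - 1) / (2 * log10(f_stop/f_pass))
10^(55.7/10) - 1 = 371534.2291
f_stop/f_pass = 6908.3 / 2575.5 = 2.6823
n = 6.4993 -> ceil = 7

7


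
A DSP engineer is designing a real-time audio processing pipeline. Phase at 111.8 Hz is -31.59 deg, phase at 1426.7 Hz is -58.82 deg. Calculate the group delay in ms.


Group delay from phase difference:
tau = -d(phi)/d(omega)
d(phi) = -27.23 deg = -0.475253 rad
d(omega) = 2*pi*(1426.7 - 111.8) = 8261.7604 rad/s
tau = -(-0.475253) / 8261.7604
    = 0.0575 ms

0.0575 ms


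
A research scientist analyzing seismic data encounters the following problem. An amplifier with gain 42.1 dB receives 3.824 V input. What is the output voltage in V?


Output voltage from dB gain:
V_out = V_in * 10^(gain_dB / 20)
      = 3.824 * 10^(42.1 / 20)
      = 3.824 * 127.350308
      = 486.9876 V

486.9876 V


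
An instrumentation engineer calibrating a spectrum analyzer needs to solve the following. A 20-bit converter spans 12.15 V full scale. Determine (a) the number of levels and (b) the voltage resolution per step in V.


Step 1 — number of quantization levels:
L = 2^N = 2^20 = 1048576

Step 2 — LSB step size:
delta = Vfs / L
      = 12.15 / 1048576
      = 1.159e-05 V

Levels = 1048576; step size = 1.159e-05 V


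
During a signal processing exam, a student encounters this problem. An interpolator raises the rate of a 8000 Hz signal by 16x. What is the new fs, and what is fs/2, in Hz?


Step 1 — output sample rate after interpolation by L:
fs_out = L * fs_in = 16 * 8000 = 128000 Hz

Step 2 — Nyquist frequency of the output stream:
f_Nyq = fs_out / 2 = 128000 / 2 = 64000.0 Hz

fs_out = 128000 Hz; f_Nyquist = 64000.0 Hz


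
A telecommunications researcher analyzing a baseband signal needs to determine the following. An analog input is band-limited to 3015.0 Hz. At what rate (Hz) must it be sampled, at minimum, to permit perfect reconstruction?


The Nyquist rate is twice the maximum frequency component.
fs_min = 2 * fmax
      = 2 * 3015.0
      = 6030.0 Hz

6030.0


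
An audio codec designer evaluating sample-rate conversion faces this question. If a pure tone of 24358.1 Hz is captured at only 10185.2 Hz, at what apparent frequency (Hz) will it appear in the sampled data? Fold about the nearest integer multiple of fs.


Compute the nearest integer multiple of fs to the signal:
n = round(24358.1 / 10185.2) = 2
f_alias = |24358.1 - 2 * 10185.2|
        = |24358.1 - 20370.4|
        = 3987.7 Hz

3987.7


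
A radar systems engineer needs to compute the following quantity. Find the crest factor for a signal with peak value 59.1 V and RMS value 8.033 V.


Crest factor is the ratio of peak to RMS:
CF = V_peak / V_rms
   = 59.1 / 8.033
   = 7.3572

7.3572


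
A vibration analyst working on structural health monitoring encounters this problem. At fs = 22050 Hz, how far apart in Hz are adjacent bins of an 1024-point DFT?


DFT frequency resolution:
df = fs / N
   = 22050 / 1024
   = 21.5332 Hz

21.5332 Hz


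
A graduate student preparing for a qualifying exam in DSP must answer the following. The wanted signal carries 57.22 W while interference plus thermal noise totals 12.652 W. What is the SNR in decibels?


SNR in decibels:
SNR = 10 * log10(Ps / Pn)
    = 10 * log10(57.22 / 12.652)
    = 10 * log10(4.5226)
    = 10 * 0.6554
    = 6.55 dB

6.55 dB


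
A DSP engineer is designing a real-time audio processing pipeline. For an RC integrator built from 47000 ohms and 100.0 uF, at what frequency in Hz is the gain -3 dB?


Cutoff frequency of a first-order RC filter:
fc = 1 / (2 * pi * R * C)
C = 100.0 uF = 0.0001 F
fc = 1 / (2 * pi * 47000 * 0.0001)
   = 1 / 29.530970943744
   = 0.033863 Hz

0.033863 Hz


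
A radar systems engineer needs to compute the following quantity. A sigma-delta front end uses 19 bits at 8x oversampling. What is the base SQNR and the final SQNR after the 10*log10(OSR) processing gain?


Step 1 — baseline SQNR at Nyquist:
SQNR_base = 6.02*N + 1.76
          = 6.02*19 + 1.76
          = 116.14 dB

Step 2 — oversampling processing gain:
G = 10*log10(OSR) = 10*log10(8) = 9.03 dB

Step 3 — total:
SQNR_total = 116.14 + 9.03 = 125.17 dB

Base SQNR = 116.14 dB; oversampled SQNR = 125.17 dB


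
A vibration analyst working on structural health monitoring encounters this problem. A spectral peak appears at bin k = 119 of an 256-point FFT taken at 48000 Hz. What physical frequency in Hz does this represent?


Frequency of DFT bin k:
f_k = k * fs / N
    = 119 * 48000 / 256
    = 5712000 / 256
    = 22312.5 Hz

22312.5 Hz


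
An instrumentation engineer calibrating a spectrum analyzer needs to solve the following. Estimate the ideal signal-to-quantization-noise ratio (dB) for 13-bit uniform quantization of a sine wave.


Theoretical SNR for a full-scale sinusoid:
SNR = 6.02 * N + 1.76
    = 6.02 * 13 + 1.76
    = 78.26 + 1.76
    = 80.02 dB

80.02 dB


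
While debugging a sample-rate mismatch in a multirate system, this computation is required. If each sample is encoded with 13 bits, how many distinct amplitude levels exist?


Number of quantization levels = 2^N
= 2^13
= 8192

8192


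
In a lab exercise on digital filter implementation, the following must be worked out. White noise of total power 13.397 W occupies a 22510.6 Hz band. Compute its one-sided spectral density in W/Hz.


Power spectral density:
PSD = P / BW
    = 13.397 / 22510.6
    = 0.00059514 W/Hz

0.00059514 W/Hz


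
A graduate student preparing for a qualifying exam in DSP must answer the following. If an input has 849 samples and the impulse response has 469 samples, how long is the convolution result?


Linear convolution output length:
L = N + M - 1
  = 849 + 469 - 1
  = 1317 samples

1317


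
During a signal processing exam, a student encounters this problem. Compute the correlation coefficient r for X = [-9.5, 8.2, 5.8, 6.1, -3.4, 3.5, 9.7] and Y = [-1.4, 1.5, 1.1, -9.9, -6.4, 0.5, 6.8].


Pearson correlation coefficient (population):
r = cov(X,Y) / (std(X) * std(Y))
Mean X = 2.9143, Mean Y = -1.1143
Cov(X,Y) = 11.970204
Std(X) = 6.400765, Std(Y) = 5.10166
r = 0.3666

0.3666


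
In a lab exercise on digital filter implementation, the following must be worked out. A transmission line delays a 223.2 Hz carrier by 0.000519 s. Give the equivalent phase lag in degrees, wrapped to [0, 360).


Phase shift from frequency and time delay:
phi = 360 * f * t_delay
    = 360 * 223.2 * 0.000519
    = 41.7 degrees
    mod 360 = 41.7 degrees

41.7 degrees


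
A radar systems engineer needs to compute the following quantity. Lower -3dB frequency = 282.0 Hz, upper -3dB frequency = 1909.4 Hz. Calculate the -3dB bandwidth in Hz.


Bandwidth is the difference of -3dB frequencies:
BW = f_high - f_low
   = 1909.4 - 282.0
   = 1627.4 Hz

1627.4 Hz


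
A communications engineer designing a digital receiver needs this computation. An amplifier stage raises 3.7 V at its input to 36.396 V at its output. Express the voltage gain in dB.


Voltage gain in dB:
G = 20 * log10(Vout / Vin)
  = 20 * log10(36.396 / 3.7)
  = 20 * log10(9.836757)
  = 20 * 0.992852
  = 19.86 dB

19.86 dB


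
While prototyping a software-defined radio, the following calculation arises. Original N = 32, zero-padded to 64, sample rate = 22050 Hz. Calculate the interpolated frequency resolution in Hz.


Frequency resolution after zero-padding:
N_padded = 32 * 2 = 64
df = fs / N_padded
   = 22050 / 64
   = 344.5312 Hz

344.5312 Hz


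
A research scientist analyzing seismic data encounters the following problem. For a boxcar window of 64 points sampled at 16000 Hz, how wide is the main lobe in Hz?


Main lobe width for a rectangular window:
Width = 2 * fs / N
      = 2 * 16000 / 64
      = 32000 / 64
      = 500.0 Hz

500.0 Hz


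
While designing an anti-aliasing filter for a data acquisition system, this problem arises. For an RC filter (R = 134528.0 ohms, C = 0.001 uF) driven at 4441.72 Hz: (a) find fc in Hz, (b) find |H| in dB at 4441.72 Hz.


Step 1 — cutoff frequency:
fc = 1 / (2*pi*R*C)
C = 0.001 uF = 1e-09 F
fc = 1 / (2*pi*134528.0*1e-09)
   = 1183.062 Hz

Step 2 — magnitude at f = 4441.72 Hz:
|H(f)| = 1 / sqrt(1 + (f/fc)^2)
f/fc = 4441.72 / 1183.062 = 3.754427
|H| = 1 / sqrt(1 + 14.095722) = 0.257379
|H|_dB = 20*log10(0.257379) = -11.79 dB

fc = 1183.062 Hz; |H(4441.72 Hz)| = -11.79 dB


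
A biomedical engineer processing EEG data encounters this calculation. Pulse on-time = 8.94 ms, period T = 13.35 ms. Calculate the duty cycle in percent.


Duty cycle as a percentage:
DC = (t_on / T) * 100
   = (8.94 / 13.35) * 100
   = 0.669663 * 100
   = 66.97 %

66.97 %


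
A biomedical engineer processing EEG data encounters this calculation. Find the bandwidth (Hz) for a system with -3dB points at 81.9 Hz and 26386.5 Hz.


Bandwidth is the difference of -3dB frequencies:
BW = f_high - f_low
   = 26386.5 - 81.9
   = 26304.6 Hz

26304.6 Hz


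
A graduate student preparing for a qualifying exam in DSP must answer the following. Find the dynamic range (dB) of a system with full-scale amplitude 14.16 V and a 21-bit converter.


Dynamic range from full-scale to LSB:
V_min = V_max / 2^bits = 14.16 / 2^21
DR = 20 * log10(V_max / V_min)
   = 20 * log10(2^21)
   = 20 * 21 * log10(2)
   = 126.43 dB

126.43 dB


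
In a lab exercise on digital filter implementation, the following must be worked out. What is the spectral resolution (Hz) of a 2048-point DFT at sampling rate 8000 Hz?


DFT frequency resolution:
df = fs / N
   = 8000 / 2048
   = 3.9062 Hz

3.9062 Hz


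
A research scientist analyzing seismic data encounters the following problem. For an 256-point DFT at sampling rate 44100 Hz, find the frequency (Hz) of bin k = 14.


Frequency of DFT bin k:
f_k = k * fs / N
    = 14 * 44100 / 256
    = 617400 / 256
    = 2411.719 Hz

2411.719 Hz


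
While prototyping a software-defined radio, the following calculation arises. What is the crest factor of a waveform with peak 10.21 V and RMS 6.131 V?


Crest factor is the ratio of peak to RMS:
CF = V_peak / V_rms
   = 10.21 / 6.131
   = 1.6653

1.6653


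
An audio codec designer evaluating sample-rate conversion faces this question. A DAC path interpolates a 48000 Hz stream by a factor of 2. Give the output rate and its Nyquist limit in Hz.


Step 1 — output sample rate after interpolation by L:
fs_out = L * fs_in = 2 * 48000 = 96000 Hz

Step 2 — Nyquist frequency of the output stream:
f_Nyq = fs_out / 2 = 96000 / 2 = 48000.0 Hz

fs_out = 96000 Hz; f_Nyquist = 48000.0 Hz


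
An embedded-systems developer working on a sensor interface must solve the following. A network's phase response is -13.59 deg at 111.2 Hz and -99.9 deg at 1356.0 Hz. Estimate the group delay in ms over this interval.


Group delay from phase difference:
tau = -d(phi)/d(omega)
d(phi) = -86.31 deg = -1.506394 rad
d(omega) = 2*pi*(1356.0 - 111.2) = 7821.3091 rad/s
tau = -(-1.506394) / 7821.3091
    = 0.1926 ms

0.1926 ms


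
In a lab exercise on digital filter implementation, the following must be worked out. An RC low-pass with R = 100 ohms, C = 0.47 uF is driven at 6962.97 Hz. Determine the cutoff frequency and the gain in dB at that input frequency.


Step 1 — cutoff frequency:
fc = 1 / (2*pi*R*C)
C = 0.47 uF = 4.7e-07 F
fc = 1 / (2*pi*100*4.7e-07)
   = 3386.275 Hz

Step 2 — magnitude at f = 6962.97 Hz:
|H(f)| = 1 / sqrt(1 + (f/fc)^2)
f/fc = 6962.97 / 3386.275 = 2.056233
|H| = 1 / sqrt(1 + 4.228094) = 0.4373492
|H|_dB = 20*log10(0.4373492) = -7.18 dB

fc = 3386.275 Hz; |H(6962.97 Hz)| = -7.18 dB


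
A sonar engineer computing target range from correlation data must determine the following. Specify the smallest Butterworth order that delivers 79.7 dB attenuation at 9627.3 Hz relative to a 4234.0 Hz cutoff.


Butterworth filter order formula:
n = log10(10^(A/10) - 1) / (2 * log10(f_stop/f_pass))
10^(79.7/10) - 1 = 93325429.0797
f_stop/f_pass = 9627.3 / 4234.0 = 2.2738
n = 11.1702 -> ceil = 12

12


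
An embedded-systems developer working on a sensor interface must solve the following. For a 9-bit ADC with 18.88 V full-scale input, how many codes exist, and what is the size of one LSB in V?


Step 1 — number of quantization levels:
L = 2^N = 2^9 = 512

Step 2 — LSB step size:
delta = Vfs / L
      = 18.88 / 512
      = 0.036875 V

Levels = 512; step size = 0.036875 V


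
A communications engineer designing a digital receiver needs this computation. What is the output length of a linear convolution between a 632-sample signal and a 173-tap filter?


Linear convolution output length:
L = N + M - 1
  = 632 + 173 - 1
  = 804 samples

804


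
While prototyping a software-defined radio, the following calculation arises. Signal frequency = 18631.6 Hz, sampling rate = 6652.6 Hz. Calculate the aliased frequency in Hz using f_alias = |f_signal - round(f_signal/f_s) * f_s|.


Compute the nearest integer multiple of fs to the signal:
n = round(18631.6 / 6652.6) = 3
f_alias = |18631.6 - 3 * 6652.6|
        = |18631.6 - 19957.8|
        = 1326.2 Hz

1326.2


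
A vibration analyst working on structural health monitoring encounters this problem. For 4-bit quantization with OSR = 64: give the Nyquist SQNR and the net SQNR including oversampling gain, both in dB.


Step 1 — baseline SQNR at Nyquist:
SQNR_base = 6.02*N + 1.76
          = 6.02*4 + 1.76
          = 25.84 dB

Step 2 — oversampling processing gain:
G = 10*log10(OSR) = 10*log10(64) = 18.06 dB

Step 3 — total:
SQNR_total = 25.84 + 18.06 = 43.9 dB

Base SQNR = 25.84 dB; oversampled SQNR = 43.9 dB


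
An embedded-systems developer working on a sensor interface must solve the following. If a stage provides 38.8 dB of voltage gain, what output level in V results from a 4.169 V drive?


Output voltage from dB gain:
V_out = V_in * 10^(gain_dB / 20)
      = 4.169 * 10^(38.8 / 20)
      = 4.169 * 87.096359
      = 363.1047 V

363.1047 V


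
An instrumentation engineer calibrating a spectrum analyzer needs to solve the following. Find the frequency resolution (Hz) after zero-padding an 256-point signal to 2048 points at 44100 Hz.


Frequency resolution after zero-padding:
N_padded = 256 * 8 = 2048
df = fs / N_padded
   = 44100 / 2048
   = 21.5332 Hz

21.5332 Hz


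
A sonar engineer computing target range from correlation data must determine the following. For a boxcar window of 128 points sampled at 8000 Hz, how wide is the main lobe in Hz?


Main lobe width for a rectangular window:
Width = 2 * fs / N
      = 2 * 8000 / 128
      = 16000 / 128
      = 125.0 Hz

125.0 Hz


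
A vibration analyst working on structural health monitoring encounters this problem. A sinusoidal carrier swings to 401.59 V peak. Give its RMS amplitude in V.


RMS voltage for a sinusoidal waveform:
V_rms = V_peak / sqrt(2)
      = 401.59 / 1.414214
      = 283.967 V

283.967 V


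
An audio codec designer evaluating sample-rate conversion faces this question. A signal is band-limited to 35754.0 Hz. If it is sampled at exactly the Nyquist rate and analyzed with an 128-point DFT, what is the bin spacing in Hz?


Step 1 — Nyquist sampling rate:
fs = 2 * fmax = 2 * 35754.0 = 71508.0 Hz

Step 2 — DFT bin spacing:
df = fs / N = 71508.0 / 128 = 558.6562 Hz

558.6562 Hz


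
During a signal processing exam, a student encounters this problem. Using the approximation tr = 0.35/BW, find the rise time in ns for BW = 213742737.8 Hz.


Rise time from bandwidth relationship:
tr = 0.35 / BW
   = 0.35 / 213742737.8
   = 1.637482534e-09 s
   = 1.6375 ns

1.6375 ns


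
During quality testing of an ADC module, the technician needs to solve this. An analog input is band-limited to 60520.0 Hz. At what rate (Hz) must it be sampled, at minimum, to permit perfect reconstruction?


The Nyquist rate is twice the maximum frequency component.
fs_min = 2 * fmax
      = 2 * 60520.0
      = 121040.0 Hz

121040.0


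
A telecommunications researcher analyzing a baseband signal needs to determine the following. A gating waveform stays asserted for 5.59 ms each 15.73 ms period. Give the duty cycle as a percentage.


Duty cycle as a percentage:
DC = (t_on / T) * 100
   = (5.59 / 15.73) * 100
   = 0.355372 * 100
   = 35.54 %

35.54 %


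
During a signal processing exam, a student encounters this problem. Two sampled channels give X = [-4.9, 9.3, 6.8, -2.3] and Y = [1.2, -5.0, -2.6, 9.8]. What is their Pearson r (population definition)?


Pearson correlation coefficient (population):
r = cov(X,Y) / (std(X) * std(Y))
Mean X = 2.225, Mean Y = 0.85
Cov(X,Y) = -25.04125
Std(X) = 5.962959, Std(Y) = 5.620276
r = -0.7472

-0.7472


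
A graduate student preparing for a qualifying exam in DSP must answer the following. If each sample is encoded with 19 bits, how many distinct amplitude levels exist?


Number of quantization levels = 2^N
= 2^19
= 524288

524288


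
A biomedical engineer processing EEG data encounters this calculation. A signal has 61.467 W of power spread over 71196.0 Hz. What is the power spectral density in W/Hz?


Power spectral density:
PSD = P / BW
    = 61.467 / 71196.0
    = 0.00086335 W/Hz

0.00086335 W/Hz


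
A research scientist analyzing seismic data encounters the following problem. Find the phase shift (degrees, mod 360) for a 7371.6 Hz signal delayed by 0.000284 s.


Phase shift from frequency and time delay:
phi = 360 * f * t_delay
    = 360 * 7371.6 * 0.000284
    = 753.67 degrees
    mod 360 = 33.67 degrees

33.67 degrees


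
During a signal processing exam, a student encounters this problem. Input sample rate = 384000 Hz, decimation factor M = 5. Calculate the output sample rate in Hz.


Decimation reduces the sample rate:
fs_out = fs_in / M
       = 384000 / 5
       = 76800.0 Hz

76800.0 Hz


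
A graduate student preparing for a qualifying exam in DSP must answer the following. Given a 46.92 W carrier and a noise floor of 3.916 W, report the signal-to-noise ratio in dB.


SNR in decibels:
SNR = 10 * log10(Ps / Pn)
    = 10 * log10(46.92 / 3.916)
    = 10 * log10(11.9816)
    = 10 * 1.0785
    = 10.79 dB

10.79 dB


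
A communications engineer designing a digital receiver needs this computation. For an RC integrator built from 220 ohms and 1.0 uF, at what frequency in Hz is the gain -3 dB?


Cutoff frequency of a first-order RC filter:
fc = 1 / (2 * pi * R * C)
C = 1.0 uF = 1e-06 F
fc = 1 / (2 * pi * 220 * 1e-06)
   = 1 / 0.0013823007675795
   = 723.43156 Hz

723.43156 Hz


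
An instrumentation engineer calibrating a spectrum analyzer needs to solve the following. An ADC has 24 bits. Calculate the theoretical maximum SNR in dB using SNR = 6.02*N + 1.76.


Theoretical SNR for a full-scale sinusoid:
SNR = 6.02 * N + 1.76
    = 6.02 * 24 + 1.76
    = 144.48 + 1.76
    = 146.24 dB

146.24 dB


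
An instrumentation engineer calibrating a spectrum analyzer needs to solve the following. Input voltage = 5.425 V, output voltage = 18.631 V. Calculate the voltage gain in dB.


Voltage gain in dB:
G = 20 * log10(Vout / Vin)
  = 20 * log10(18.631 / 5.425)
  = 20 * log10(3.434286)
  = 20 * 0.535836
  = 10.72 dB

10.72 dB


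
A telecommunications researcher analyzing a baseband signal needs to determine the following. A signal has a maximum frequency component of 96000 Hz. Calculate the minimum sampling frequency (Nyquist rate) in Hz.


The Nyquist rate is twice the maximum frequency component.
fs_min = 2 * fmax
      = 2 * 96000
      = 192000 Hz

192000


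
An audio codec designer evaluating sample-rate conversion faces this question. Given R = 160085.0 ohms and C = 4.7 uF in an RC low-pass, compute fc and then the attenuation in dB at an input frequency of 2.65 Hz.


Step 1 — cutoff frequency:
fc = 1 / (2*pi*R*C)
C = 4.7 uF = 4.7e-06 F
fc = 1 / (2*pi*160085.0*4.7e-06)
   = 0.21153 Hz

Step 2 — magnitude at f = 2.65 Hz:
|H(f)| = 1 / sqrt(1 + (f/fc)^2)
f/fc = 2.65 / 0.21153 = 12.527774
|H| = 1 / sqrt(1 + 156.945121) = 0.0795695
|H|_dB = 20*log10(0.0795695) = -21.99 dB

fc = 0.21153 Hz; |H(2.65 Hz)| = -21.99 dB


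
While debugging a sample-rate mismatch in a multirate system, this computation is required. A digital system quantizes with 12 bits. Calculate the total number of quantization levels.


Number of quantization levels = 2^N
= 2^12
= 4096

4096


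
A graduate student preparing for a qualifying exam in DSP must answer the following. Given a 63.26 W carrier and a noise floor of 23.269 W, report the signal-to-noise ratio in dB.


SNR in decibels:
SNR = 10 * log10(Ps / Pn)
    = 10 * log10(63.26 / 23.269)
    = 10 * log10(2.7186)
    = 10 * 0.4344
    = 4.34 dB

4.34 dB


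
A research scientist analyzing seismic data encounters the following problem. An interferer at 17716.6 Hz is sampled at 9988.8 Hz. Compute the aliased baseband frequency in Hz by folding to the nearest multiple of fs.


Compute the nearest integer multiple of fs to the signal:
n = round(17716.6 / 9988.8) = 2
f_alias = |17716.6 - 2 * 9988.8|
        = |17716.6 - 19977.6|
        = 2261.0 Hz

2261.0


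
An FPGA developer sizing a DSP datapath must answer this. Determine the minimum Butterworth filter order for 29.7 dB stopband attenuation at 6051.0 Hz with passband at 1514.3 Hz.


Butterworth filter order formula:
n = log10(10^(A/10) - 1) / (2 * log10(f_stop/f_pass))
10^(29.7/10) - 1 = 932.2543
f_stop/f_pass = 6051.0 / 1514.3 = 3.9959
n = 2.468 -> ceil = 3

3


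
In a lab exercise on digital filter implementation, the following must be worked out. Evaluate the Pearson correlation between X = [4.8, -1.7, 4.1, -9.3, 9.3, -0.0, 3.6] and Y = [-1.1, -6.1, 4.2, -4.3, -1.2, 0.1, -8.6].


Pearson correlation coefficient (population):
r = cov(X,Y) / (std(X) * std(Y))
Mean X = 1.5429, Mean Y = -2.4286
Cov(X,Y) = 6.629796
Std(X) = 5.503468, Std(Y) = 3.940165
r = 0.3057

0.3057


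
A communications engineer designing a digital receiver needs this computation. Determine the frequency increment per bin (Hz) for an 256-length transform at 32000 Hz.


DFT frequency resolution:
df = fs / N
   = 32000 / 256
   = 125.0 Hz

125.0 Hz


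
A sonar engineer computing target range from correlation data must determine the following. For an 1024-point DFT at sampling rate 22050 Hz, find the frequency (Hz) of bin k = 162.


Frequency of DFT bin k:
f_k = k * fs / N
    = 162 * 22050 / 1024
    = 3572100 / 1024
    = 3488.379 Hz

3488.379 Hz


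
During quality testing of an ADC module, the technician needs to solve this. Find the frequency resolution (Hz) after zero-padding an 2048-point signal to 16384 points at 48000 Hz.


Frequency resolution after zero-padding:
N_padded = 2048 * 8 = 16384
df = fs / N_padded
   = 48000 / 16384
   = 2.9297 Hz

2.9297 Hz


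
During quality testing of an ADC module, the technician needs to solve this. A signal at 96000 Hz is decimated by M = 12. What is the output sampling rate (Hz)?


Decimation reduces the sample rate:
fs_out = fs_in / M
       = 96000 / 12
       = 8000.0 Hz

8000.0 Hz


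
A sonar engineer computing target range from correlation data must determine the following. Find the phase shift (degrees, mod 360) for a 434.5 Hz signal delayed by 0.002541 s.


Phase shift from frequency and time delay:
phi = 360 * f * t_delay
    = 360 * 434.5 * 0.002541
    = 397.46 degrees
    mod 360 = 37.46 degrees

37.46 degrees


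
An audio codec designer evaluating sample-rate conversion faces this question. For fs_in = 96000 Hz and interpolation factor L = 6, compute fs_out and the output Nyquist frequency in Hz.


Step 1 — output sample rate after interpolation by L:
fs_out = L * fs_in = 6 * 96000 = 576000 Hz

Step 2 — Nyquist frequency of the output stream:
f_Nyq = fs_out / 2 = 576000 / 2 = 288000.0 Hz

fs_out = 576000 Hz; f_Nyquist = 288000.0 Hz


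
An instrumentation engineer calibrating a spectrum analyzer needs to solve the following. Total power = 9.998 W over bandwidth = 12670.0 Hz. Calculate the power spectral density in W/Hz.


Power spectral density:
PSD = P / BW
    = 9.998 / 12670.0
    = 0.00078911 W/Hz

0.00078911 W/Hz


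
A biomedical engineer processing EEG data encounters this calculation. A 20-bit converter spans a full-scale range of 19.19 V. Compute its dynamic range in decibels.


Dynamic range from full-scale to LSB:
V_min = V_max / 2^bits = 19.19 / 2^20
DR = 20 * log10(V_max / V_min)
   = 20 * log10(2^20)
   = 20 * 20 * log10(2)
   = 120.41 dB

120.41 dB


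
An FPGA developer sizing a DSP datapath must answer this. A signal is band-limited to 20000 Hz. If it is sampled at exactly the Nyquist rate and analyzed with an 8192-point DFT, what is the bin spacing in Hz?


Step 1 — Nyquist sampling rate:
fs = 2 * fmax = 2 * 20000 = 40000 Hz

Step 2 — DFT bin spacing:
df = fs / N = 40000 / 8192 = 4.8828 Hz

4.8828 Hz


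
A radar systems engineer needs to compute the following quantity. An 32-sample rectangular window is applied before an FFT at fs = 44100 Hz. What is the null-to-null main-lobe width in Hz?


Main lobe width for a rectangular window:
Width = 2 * fs / N
      = 2 * 44100 / 32
      = 88200 / 32
      = 2756.25 Hz

2756.25 Hz
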